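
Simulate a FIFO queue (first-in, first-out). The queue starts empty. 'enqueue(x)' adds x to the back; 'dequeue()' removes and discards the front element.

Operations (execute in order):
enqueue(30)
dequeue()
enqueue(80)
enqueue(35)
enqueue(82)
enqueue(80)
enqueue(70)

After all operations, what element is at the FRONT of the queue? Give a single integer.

enqueue(30): queue = [30]
dequeue(): queue = []
enqueue(80): queue = [80]
enqueue(35): queue = [80, 35]
enqueue(82): queue = [80, 35, 82]
enqueue(80): queue = [80, 35, 82, 80]
enqueue(70): queue = [80, 35, 82, 80, 70]

Answer: 80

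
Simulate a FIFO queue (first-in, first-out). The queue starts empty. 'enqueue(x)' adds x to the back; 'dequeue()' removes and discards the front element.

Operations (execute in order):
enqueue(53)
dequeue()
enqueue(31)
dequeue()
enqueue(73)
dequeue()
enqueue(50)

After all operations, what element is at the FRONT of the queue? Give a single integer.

Answer: 50

Derivation:
enqueue(53): queue = [53]
dequeue(): queue = []
enqueue(31): queue = [31]
dequeue(): queue = []
enqueue(73): queue = [73]
dequeue(): queue = []
enqueue(50): queue = [50]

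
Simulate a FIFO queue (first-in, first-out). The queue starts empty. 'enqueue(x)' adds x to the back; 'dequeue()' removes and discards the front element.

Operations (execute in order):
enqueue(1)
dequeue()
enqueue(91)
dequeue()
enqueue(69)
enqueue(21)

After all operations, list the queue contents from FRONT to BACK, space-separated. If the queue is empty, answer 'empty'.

enqueue(1): [1]
dequeue(): []
enqueue(91): [91]
dequeue(): []
enqueue(69): [69]
enqueue(21): [69, 21]

Answer: 69 21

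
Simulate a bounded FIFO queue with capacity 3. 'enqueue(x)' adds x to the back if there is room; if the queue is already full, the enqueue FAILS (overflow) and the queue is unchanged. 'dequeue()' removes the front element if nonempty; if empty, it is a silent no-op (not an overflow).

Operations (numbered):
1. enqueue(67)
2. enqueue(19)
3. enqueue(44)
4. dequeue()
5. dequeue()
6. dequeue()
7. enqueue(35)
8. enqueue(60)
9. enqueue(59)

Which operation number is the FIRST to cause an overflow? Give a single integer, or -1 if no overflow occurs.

1. enqueue(67): size=1
2. enqueue(19): size=2
3. enqueue(44): size=3
4. dequeue(): size=2
5. dequeue(): size=1
6. dequeue(): size=0
7. enqueue(35): size=1
8. enqueue(60): size=2
9. enqueue(59): size=3

Answer: -1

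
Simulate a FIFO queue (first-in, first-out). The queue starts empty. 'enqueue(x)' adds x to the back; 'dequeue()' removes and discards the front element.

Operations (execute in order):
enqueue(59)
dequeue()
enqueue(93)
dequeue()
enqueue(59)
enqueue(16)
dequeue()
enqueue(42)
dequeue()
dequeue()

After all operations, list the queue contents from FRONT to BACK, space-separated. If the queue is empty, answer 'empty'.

Answer: empty

Derivation:
enqueue(59): [59]
dequeue(): []
enqueue(93): [93]
dequeue(): []
enqueue(59): [59]
enqueue(16): [59, 16]
dequeue(): [16]
enqueue(42): [16, 42]
dequeue(): [42]
dequeue(): []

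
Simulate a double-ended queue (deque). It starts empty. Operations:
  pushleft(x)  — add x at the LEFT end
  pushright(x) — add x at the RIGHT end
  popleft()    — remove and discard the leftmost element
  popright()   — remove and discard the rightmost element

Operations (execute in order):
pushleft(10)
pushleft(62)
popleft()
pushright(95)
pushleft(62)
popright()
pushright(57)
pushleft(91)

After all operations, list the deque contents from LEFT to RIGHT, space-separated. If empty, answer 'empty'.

pushleft(10): [10]
pushleft(62): [62, 10]
popleft(): [10]
pushright(95): [10, 95]
pushleft(62): [62, 10, 95]
popright(): [62, 10]
pushright(57): [62, 10, 57]
pushleft(91): [91, 62, 10, 57]

Answer: 91 62 10 57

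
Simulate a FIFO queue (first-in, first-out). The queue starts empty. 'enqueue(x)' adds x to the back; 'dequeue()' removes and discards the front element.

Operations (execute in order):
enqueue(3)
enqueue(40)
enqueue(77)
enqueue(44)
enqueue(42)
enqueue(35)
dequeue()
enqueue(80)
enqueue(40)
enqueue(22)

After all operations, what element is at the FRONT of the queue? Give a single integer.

enqueue(3): queue = [3]
enqueue(40): queue = [3, 40]
enqueue(77): queue = [3, 40, 77]
enqueue(44): queue = [3, 40, 77, 44]
enqueue(42): queue = [3, 40, 77, 44, 42]
enqueue(35): queue = [3, 40, 77, 44, 42, 35]
dequeue(): queue = [40, 77, 44, 42, 35]
enqueue(80): queue = [40, 77, 44, 42, 35, 80]
enqueue(40): queue = [40, 77, 44, 42, 35, 80, 40]
enqueue(22): queue = [40, 77, 44, 42, 35, 80, 40, 22]

Answer: 40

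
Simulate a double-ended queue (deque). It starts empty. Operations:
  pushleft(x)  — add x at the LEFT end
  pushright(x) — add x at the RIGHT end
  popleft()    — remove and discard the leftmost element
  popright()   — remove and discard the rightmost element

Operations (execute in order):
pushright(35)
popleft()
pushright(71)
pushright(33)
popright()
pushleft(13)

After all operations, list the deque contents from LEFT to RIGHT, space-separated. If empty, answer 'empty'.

pushright(35): [35]
popleft(): []
pushright(71): [71]
pushright(33): [71, 33]
popright(): [71]
pushleft(13): [13, 71]

Answer: 13 71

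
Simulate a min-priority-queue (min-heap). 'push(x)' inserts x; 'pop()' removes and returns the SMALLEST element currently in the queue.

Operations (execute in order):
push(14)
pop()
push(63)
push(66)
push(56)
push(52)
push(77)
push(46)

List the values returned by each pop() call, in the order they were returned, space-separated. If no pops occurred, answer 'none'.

Answer: 14

Derivation:
push(14): heap contents = [14]
pop() → 14: heap contents = []
push(63): heap contents = [63]
push(66): heap contents = [63, 66]
push(56): heap contents = [56, 63, 66]
push(52): heap contents = [52, 56, 63, 66]
push(77): heap contents = [52, 56, 63, 66, 77]
push(46): heap contents = [46, 52, 56, 63, 66, 77]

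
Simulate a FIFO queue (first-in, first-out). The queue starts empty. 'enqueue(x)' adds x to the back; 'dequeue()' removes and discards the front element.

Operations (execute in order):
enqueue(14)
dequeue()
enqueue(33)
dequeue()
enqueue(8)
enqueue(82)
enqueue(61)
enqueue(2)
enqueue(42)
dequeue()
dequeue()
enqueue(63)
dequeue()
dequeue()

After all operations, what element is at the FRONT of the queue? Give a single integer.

Answer: 42

Derivation:
enqueue(14): queue = [14]
dequeue(): queue = []
enqueue(33): queue = [33]
dequeue(): queue = []
enqueue(8): queue = [8]
enqueue(82): queue = [8, 82]
enqueue(61): queue = [8, 82, 61]
enqueue(2): queue = [8, 82, 61, 2]
enqueue(42): queue = [8, 82, 61, 2, 42]
dequeue(): queue = [82, 61, 2, 42]
dequeue(): queue = [61, 2, 42]
enqueue(63): queue = [61, 2, 42, 63]
dequeue(): queue = [2, 42, 63]
dequeue(): queue = [42, 63]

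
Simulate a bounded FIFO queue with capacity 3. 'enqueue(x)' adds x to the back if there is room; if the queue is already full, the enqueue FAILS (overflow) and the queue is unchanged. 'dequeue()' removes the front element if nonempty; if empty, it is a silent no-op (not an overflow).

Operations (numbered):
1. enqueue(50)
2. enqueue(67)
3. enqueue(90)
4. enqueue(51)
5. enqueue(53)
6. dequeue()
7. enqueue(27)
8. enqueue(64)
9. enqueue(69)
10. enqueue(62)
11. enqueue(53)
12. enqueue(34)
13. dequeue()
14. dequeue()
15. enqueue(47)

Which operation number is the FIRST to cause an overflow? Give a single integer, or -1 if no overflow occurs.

1. enqueue(50): size=1
2. enqueue(67): size=2
3. enqueue(90): size=3
4. enqueue(51): size=3=cap → OVERFLOW (fail)
5. enqueue(53): size=3=cap → OVERFLOW (fail)
6. dequeue(): size=2
7. enqueue(27): size=3
8. enqueue(64): size=3=cap → OVERFLOW (fail)
9. enqueue(69): size=3=cap → OVERFLOW (fail)
10. enqueue(62): size=3=cap → OVERFLOW (fail)
11. enqueue(53): size=3=cap → OVERFLOW (fail)
12. enqueue(34): size=3=cap → OVERFLOW (fail)
13. dequeue(): size=2
14. dequeue(): size=1
15. enqueue(47): size=2

Answer: 4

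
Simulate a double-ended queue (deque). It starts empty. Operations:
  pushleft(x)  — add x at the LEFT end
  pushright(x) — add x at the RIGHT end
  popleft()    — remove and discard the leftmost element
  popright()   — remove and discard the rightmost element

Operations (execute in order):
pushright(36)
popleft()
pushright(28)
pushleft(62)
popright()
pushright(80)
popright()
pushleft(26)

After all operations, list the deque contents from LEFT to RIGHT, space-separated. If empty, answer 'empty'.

Answer: 26 62

Derivation:
pushright(36): [36]
popleft(): []
pushright(28): [28]
pushleft(62): [62, 28]
popright(): [62]
pushright(80): [62, 80]
popright(): [62]
pushleft(26): [26, 62]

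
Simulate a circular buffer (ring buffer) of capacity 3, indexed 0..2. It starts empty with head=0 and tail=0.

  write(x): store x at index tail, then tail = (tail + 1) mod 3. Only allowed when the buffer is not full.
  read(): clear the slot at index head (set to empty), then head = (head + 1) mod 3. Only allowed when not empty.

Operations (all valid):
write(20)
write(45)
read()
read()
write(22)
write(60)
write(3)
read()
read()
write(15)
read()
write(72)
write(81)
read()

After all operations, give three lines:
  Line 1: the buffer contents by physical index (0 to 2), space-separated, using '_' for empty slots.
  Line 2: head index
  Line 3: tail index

write(20): buf=[20 _ _], head=0, tail=1, size=1
write(45): buf=[20 45 _], head=0, tail=2, size=2
read(): buf=[_ 45 _], head=1, tail=2, size=1
read(): buf=[_ _ _], head=2, tail=2, size=0
write(22): buf=[_ _ 22], head=2, tail=0, size=1
write(60): buf=[60 _ 22], head=2, tail=1, size=2
write(3): buf=[60 3 22], head=2, tail=2, size=3
read(): buf=[60 3 _], head=0, tail=2, size=2
read(): buf=[_ 3 _], head=1, tail=2, size=1
write(15): buf=[_ 3 15], head=1, tail=0, size=2
read(): buf=[_ _ 15], head=2, tail=0, size=1
write(72): buf=[72 _ 15], head=2, tail=1, size=2
write(81): buf=[72 81 15], head=2, tail=2, size=3
read(): buf=[72 81 _], head=0, tail=2, size=2

Answer: 72 81 _
0
2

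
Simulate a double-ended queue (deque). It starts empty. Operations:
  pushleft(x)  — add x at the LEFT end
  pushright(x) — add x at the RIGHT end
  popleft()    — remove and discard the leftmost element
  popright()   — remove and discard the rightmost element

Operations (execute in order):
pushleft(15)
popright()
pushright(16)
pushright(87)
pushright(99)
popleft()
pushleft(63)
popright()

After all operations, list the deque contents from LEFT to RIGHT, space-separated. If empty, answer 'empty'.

pushleft(15): [15]
popright(): []
pushright(16): [16]
pushright(87): [16, 87]
pushright(99): [16, 87, 99]
popleft(): [87, 99]
pushleft(63): [63, 87, 99]
popright(): [63, 87]

Answer: 63 87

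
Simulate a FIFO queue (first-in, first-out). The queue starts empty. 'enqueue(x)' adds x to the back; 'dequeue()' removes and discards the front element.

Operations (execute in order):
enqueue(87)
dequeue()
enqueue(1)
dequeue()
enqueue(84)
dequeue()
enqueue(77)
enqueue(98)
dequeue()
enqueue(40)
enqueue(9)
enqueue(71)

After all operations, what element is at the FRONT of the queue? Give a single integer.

Answer: 98

Derivation:
enqueue(87): queue = [87]
dequeue(): queue = []
enqueue(1): queue = [1]
dequeue(): queue = []
enqueue(84): queue = [84]
dequeue(): queue = []
enqueue(77): queue = [77]
enqueue(98): queue = [77, 98]
dequeue(): queue = [98]
enqueue(40): queue = [98, 40]
enqueue(9): queue = [98, 40, 9]
enqueue(71): queue = [98, 40, 9, 71]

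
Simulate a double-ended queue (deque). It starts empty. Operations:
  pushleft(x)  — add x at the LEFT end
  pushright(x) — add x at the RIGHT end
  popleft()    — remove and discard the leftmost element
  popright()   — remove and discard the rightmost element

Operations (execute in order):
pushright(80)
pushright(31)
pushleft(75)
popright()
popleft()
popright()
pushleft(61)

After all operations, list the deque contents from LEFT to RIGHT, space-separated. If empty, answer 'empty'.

Answer: 61

Derivation:
pushright(80): [80]
pushright(31): [80, 31]
pushleft(75): [75, 80, 31]
popright(): [75, 80]
popleft(): [80]
popright(): []
pushleft(61): [61]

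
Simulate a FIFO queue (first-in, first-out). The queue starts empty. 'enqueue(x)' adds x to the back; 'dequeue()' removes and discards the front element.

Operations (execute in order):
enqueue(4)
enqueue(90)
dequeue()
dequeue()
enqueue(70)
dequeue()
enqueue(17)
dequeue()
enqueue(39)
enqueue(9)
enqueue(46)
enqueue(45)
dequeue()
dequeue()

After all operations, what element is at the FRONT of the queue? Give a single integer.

enqueue(4): queue = [4]
enqueue(90): queue = [4, 90]
dequeue(): queue = [90]
dequeue(): queue = []
enqueue(70): queue = [70]
dequeue(): queue = []
enqueue(17): queue = [17]
dequeue(): queue = []
enqueue(39): queue = [39]
enqueue(9): queue = [39, 9]
enqueue(46): queue = [39, 9, 46]
enqueue(45): queue = [39, 9, 46, 45]
dequeue(): queue = [9, 46, 45]
dequeue(): queue = [46, 45]

Answer: 46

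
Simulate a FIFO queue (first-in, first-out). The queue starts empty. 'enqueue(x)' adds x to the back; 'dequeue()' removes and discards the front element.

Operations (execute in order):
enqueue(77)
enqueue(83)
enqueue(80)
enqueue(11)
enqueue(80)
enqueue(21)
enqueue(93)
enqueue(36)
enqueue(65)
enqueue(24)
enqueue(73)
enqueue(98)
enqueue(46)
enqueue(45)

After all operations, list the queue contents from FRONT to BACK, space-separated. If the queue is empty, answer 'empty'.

enqueue(77): [77]
enqueue(83): [77, 83]
enqueue(80): [77, 83, 80]
enqueue(11): [77, 83, 80, 11]
enqueue(80): [77, 83, 80, 11, 80]
enqueue(21): [77, 83, 80, 11, 80, 21]
enqueue(93): [77, 83, 80, 11, 80, 21, 93]
enqueue(36): [77, 83, 80, 11, 80, 21, 93, 36]
enqueue(65): [77, 83, 80, 11, 80, 21, 93, 36, 65]
enqueue(24): [77, 83, 80, 11, 80, 21, 93, 36, 65, 24]
enqueue(73): [77, 83, 80, 11, 80, 21, 93, 36, 65, 24, 73]
enqueue(98): [77, 83, 80, 11, 80, 21, 93, 36, 65, 24, 73, 98]
enqueue(46): [77, 83, 80, 11, 80, 21, 93, 36, 65, 24, 73, 98, 46]
enqueue(45): [77, 83, 80, 11, 80, 21, 93, 36, 65, 24, 73, 98, 46, 45]

Answer: 77 83 80 11 80 21 93 36 65 24 73 98 46 45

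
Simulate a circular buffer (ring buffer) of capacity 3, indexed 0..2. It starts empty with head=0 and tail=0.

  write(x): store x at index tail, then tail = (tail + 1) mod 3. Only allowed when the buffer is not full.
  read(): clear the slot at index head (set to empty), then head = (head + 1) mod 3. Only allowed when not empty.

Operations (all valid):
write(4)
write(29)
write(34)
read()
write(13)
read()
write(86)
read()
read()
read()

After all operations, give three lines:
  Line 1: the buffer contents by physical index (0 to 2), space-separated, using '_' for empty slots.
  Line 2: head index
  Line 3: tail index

Answer: _ _ _
2
2

Derivation:
write(4): buf=[4 _ _], head=0, tail=1, size=1
write(29): buf=[4 29 _], head=0, tail=2, size=2
write(34): buf=[4 29 34], head=0, tail=0, size=3
read(): buf=[_ 29 34], head=1, tail=0, size=2
write(13): buf=[13 29 34], head=1, tail=1, size=3
read(): buf=[13 _ 34], head=2, tail=1, size=2
write(86): buf=[13 86 34], head=2, tail=2, size=3
read(): buf=[13 86 _], head=0, tail=2, size=2
read(): buf=[_ 86 _], head=1, tail=2, size=1
read(): buf=[_ _ _], head=2, tail=2, size=0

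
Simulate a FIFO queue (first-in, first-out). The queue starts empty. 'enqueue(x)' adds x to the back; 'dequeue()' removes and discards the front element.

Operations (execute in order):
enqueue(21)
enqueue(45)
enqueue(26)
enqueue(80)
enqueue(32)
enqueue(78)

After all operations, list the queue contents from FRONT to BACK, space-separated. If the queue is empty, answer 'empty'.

Answer: 21 45 26 80 32 78

Derivation:
enqueue(21): [21]
enqueue(45): [21, 45]
enqueue(26): [21, 45, 26]
enqueue(80): [21, 45, 26, 80]
enqueue(32): [21, 45, 26, 80, 32]
enqueue(78): [21, 45, 26, 80, 32, 78]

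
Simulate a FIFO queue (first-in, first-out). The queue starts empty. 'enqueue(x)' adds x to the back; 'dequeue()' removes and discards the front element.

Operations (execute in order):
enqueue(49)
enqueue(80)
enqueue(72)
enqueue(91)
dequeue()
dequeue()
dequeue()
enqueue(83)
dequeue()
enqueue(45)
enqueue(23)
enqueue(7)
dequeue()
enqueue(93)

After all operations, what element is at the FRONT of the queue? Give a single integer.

enqueue(49): queue = [49]
enqueue(80): queue = [49, 80]
enqueue(72): queue = [49, 80, 72]
enqueue(91): queue = [49, 80, 72, 91]
dequeue(): queue = [80, 72, 91]
dequeue(): queue = [72, 91]
dequeue(): queue = [91]
enqueue(83): queue = [91, 83]
dequeue(): queue = [83]
enqueue(45): queue = [83, 45]
enqueue(23): queue = [83, 45, 23]
enqueue(7): queue = [83, 45, 23, 7]
dequeue(): queue = [45, 23, 7]
enqueue(93): queue = [45, 23, 7, 93]

Answer: 45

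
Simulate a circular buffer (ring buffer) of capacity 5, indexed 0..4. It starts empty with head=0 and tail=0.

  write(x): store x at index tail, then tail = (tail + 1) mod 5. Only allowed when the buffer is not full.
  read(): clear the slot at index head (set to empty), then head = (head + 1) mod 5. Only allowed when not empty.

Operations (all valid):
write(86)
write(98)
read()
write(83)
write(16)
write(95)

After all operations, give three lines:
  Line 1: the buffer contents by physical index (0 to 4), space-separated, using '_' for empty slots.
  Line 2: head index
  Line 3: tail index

write(86): buf=[86 _ _ _ _], head=0, tail=1, size=1
write(98): buf=[86 98 _ _ _], head=0, tail=2, size=2
read(): buf=[_ 98 _ _ _], head=1, tail=2, size=1
write(83): buf=[_ 98 83 _ _], head=1, tail=3, size=2
write(16): buf=[_ 98 83 16 _], head=1, tail=4, size=3
write(95): buf=[_ 98 83 16 95], head=1, tail=0, size=4

Answer: _ 98 83 16 95
1
0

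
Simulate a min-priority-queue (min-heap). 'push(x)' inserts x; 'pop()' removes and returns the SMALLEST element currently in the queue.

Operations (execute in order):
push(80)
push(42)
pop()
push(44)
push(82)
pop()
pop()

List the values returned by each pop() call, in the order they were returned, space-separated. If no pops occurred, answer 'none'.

Answer: 42 44 80

Derivation:
push(80): heap contents = [80]
push(42): heap contents = [42, 80]
pop() → 42: heap contents = [80]
push(44): heap contents = [44, 80]
push(82): heap contents = [44, 80, 82]
pop() → 44: heap contents = [80, 82]
pop() → 80: heap contents = [82]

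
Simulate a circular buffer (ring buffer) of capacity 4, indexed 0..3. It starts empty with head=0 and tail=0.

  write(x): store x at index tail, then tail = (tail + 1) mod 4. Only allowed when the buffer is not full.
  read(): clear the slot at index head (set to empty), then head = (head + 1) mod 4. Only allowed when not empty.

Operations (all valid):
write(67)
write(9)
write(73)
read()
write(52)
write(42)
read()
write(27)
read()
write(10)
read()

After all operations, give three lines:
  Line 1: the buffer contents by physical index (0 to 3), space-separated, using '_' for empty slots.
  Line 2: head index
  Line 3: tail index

write(67): buf=[67 _ _ _], head=0, tail=1, size=1
write(9): buf=[67 9 _ _], head=0, tail=2, size=2
write(73): buf=[67 9 73 _], head=0, tail=3, size=3
read(): buf=[_ 9 73 _], head=1, tail=3, size=2
write(52): buf=[_ 9 73 52], head=1, tail=0, size=3
write(42): buf=[42 9 73 52], head=1, tail=1, size=4
read(): buf=[42 _ 73 52], head=2, tail=1, size=3
write(27): buf=[42 27 73 52], head=2, tail=2, size=4
read(): buf=[42 27 _ 52], head=3, tail=2, size=3
write(10): buf=[42 27 10 52], head=3, tail=3, size=4
read(): buf=[42 27 10 _], head=0, tail=3, size=3

Answer: 42 27 10 _
0
3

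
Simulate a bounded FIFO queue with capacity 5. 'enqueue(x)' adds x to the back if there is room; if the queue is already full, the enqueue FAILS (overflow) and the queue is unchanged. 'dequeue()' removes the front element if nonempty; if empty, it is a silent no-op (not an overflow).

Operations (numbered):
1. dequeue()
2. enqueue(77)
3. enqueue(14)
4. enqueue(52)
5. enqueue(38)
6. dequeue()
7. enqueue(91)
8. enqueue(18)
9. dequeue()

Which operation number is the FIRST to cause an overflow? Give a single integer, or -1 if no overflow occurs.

1. dequeue(): empty, no-op, size=0
2. enqueue(77): size=1
3. enqueue(14): size=2
4. enqueue(52): size=3
5. enqueue(38): size=4
6. dequeue(): size=3
7. enqueue(91): size=4
8. enqueue(18): size=5
9. dequeue(): size=4

Answer: -1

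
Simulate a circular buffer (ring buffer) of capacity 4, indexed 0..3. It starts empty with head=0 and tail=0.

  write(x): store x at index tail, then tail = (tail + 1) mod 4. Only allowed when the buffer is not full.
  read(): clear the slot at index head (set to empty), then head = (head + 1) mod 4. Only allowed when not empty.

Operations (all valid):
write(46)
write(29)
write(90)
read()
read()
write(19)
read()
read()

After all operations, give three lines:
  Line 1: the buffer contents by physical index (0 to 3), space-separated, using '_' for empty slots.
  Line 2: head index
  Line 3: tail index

write(46): buf=[46 _ _ _], head=0, tail=1, size=1
write(29): buf=[46 29 _ _], head=0, tail=2, size=2
write(90): buf=[46 29 90 _], head=0, tail=3, size=3
read(): buf=[_ 29 90 _], head=1, tail=3, size=2
read(): buf=[_ _ 90 _], head=2, tail=3, size=1
write(19): buf=[_ _ 90 19], head=2, tail=0, size=2
read(): buf=[_ _ _ 19], head=3, tail=0, size=1
read(): buf=[_ _ _ _], head=0, tail=0, size=0

Answer: _ _ _ _
0
0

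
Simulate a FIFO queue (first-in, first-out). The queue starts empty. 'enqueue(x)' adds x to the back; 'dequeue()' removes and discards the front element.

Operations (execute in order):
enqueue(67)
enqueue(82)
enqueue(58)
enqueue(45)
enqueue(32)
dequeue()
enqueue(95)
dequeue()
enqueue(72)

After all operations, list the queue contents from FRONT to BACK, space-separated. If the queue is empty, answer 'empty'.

enqueue(67): [67]
enqueue(82): [67, 82]
enqueue(58): [67, 82, 58]
enqueue(45): [67, 82, 58, 45]
enqueue(32): [67, 82, 58, 45, 32]
dequeue(): [82, 58, 45, 32]
enqueue(95): [82, 58, 45, 32, 95]
dequeue(): [58, 45, 32, 95]
enqueue(72): [58, 45, 32, 95, 72]

Answer: 58 45 32 95 72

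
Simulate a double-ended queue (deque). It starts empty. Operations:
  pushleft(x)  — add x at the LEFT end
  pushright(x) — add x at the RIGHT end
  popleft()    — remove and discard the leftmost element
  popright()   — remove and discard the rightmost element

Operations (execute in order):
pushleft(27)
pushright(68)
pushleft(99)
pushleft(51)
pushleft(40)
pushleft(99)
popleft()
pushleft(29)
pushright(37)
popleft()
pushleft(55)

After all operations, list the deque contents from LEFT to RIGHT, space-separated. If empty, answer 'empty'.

pushleft(27): [27]
pushright(68): [27, 68]
pushleft(99): [99, 27, 68]
pushleft(51): [51, 99, 27, 68]
pushleft(40): [40, 51, 99, 27, 68]
pushleft(99): [99, 40, 51, 99, 27, 68]
popleft(): [40, 51, 99, 27, 68]
pushleft(29): [29, 40, 51, 99, 27, 68]
pushright(37): [29, 40, 51, 99, 27, 68, 37]
popleft(): [40, 51, 99, 27, 68, 37]
pushleft(55): [55, 40, 51, 99, 27, 68, 37]

Answer: 55 40 51 99 27 68 37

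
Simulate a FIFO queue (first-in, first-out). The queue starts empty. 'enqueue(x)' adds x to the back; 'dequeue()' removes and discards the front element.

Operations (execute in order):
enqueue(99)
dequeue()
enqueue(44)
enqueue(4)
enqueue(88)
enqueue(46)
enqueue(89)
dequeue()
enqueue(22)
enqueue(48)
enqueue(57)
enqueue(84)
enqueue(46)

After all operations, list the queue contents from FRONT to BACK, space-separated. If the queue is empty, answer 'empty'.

enqueue(99): [99]
dequeue(): []
enqueue(44): [44]
enqueue(4): [44, 4]
enqueue(88): [44, 4, 88]
enqueue(46): [44, 4, 88, 46]
enqueue(89): [44, 4, 88, 46, 89]
dequeue(): [4, 88, 46, 89]
enqueue(22): [4, 88, 46, 89, 22]
enqueue(48): [4, 88, 46, 89, 22, 48]
enqueue(57): [4, 88, 46, 89, 22, 48, 57]
enqueue(84): [4, 88, 46, 89, 22, 48, 57, 84]
enqueue(46): [4, 88, 46, 89, 22, 48, 57, 84, 46]

Answer: 4 88 46 89 22 48 57 84 46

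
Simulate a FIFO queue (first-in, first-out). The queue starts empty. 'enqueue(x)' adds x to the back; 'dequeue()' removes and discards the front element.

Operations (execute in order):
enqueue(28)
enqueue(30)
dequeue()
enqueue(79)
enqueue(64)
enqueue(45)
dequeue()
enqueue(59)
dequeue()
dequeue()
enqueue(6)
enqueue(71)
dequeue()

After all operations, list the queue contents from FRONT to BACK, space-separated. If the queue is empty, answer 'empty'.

enqueue(28): [28]
enqueue(30): [28, 30]
dequeue(): [30]
enqueue(79): [30, 79]
enqueue(64): [30, 79, 64]
enqueue(45): [30, 79, 64, 45]
dequeue(): [79, 64, 45]
enqueue(59): [79, 64, 45, 59]
dequeue(): [64, 45, 59]
dequeue(): [45, 59]
enqueue(6): [45, 59, 6]
enqueue(71): [45, 59, 6, 71]
dequeue(): [59, 6, 71]

Answer: 59 6 71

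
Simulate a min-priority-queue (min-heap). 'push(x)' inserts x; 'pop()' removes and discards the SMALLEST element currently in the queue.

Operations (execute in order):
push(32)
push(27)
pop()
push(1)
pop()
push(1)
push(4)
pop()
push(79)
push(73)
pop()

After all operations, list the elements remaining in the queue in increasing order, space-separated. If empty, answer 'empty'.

Answer: 32 73 79

Derivation:
push(32): heap contents = [32]
push(27): heap contents = [27, 32]
pop() → 27: heap contents = [32]
push(1): heap contents = [1, 32]
pop() → 1: heap contents = [32]
push(1): heap contents = [1, 32]
push(4): heap contents = [1, 4, 32]
pop() → 1: heap contents = [4, 32]
push(79): heap contents = [4, 32, 79]
push(73): heap contents = [4, 32, 73, 79]
pop() → 4: heap contents = [32, 73, 79]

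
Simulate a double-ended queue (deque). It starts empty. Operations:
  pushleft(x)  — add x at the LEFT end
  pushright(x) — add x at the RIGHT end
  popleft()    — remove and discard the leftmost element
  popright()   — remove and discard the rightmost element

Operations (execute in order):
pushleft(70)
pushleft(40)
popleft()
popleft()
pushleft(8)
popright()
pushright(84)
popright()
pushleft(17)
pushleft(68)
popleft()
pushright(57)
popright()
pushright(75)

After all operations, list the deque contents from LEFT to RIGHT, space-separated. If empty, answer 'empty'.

Answer: 17 75

Derivation:
pushleft(70): [70]
pushleft(40): [40, 70]
popleft(): [70]
popleft(): []
pushleft(8): [8]
popright(): []
pushright(84): [84]
popright(): []
pushleft(17): [17]
pushleft(68): [68, 17]
popleft(): [17]
pushright(57): [17, 57]
popright(): [17]
pushright(75): [17, 75]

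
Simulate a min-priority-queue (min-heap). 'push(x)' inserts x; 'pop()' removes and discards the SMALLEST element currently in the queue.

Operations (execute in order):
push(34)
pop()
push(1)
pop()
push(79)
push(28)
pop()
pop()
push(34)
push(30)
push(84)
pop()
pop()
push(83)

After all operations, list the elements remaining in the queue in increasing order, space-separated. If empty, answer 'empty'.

Answer: 83 84

Derivation:
push(34): heap contents = [34]
pop() → 34: heap contents = []
push(1): heap contents = [1]
pop() → 1: heap contents = []
push(79): heap contents = [79]
push(28): heap contents = [28, 79]
pop() → 28: heap contents = [79]
pop() → 79: heap contents = []
push(34): heap contents = [34]
push(30): heap contents = [30, 34]
push(84): heap contents = [30, 34, 84]
pop() → 30: heap contents = [34, 84]
pop() → 34: heap contents = [84]
push(83): heap contents = [83, 84]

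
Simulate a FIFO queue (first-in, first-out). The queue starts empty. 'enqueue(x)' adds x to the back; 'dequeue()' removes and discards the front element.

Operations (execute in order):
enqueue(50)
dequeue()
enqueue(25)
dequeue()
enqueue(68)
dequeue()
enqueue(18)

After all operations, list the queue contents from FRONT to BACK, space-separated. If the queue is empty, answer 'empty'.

enqueue(50): [50]
dequeue(): []
enqueue(25): [25]
dequeue(): []
enqueue(68): [68]
dequeue(): []
enqueue(18): [18]

Answer: 18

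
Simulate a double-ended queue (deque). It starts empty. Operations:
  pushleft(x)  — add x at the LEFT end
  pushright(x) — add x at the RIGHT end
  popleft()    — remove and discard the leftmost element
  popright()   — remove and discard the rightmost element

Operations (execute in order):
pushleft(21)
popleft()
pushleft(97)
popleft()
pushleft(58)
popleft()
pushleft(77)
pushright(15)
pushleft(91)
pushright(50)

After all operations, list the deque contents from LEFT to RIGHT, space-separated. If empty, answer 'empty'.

pushleft(21): [21]
popleft(): []
pushleft(97): [97]
popleft(): []
pushleft(58): [58]
popleft(): []
pushleft(77): [77]
pushright(15): [77, 15]
pushleft(91): [91, 77, 15]
pushright(50): [91, 77, 15, 50]

Answer: 91 77 15 50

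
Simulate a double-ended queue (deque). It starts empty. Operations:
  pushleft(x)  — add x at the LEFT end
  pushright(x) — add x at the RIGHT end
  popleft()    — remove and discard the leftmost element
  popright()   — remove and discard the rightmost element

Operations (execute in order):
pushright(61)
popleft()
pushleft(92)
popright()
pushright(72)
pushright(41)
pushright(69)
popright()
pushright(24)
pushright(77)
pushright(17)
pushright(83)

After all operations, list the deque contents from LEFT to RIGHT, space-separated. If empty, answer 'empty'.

Answer: 72 41 24 77 17 83

Derivation:
pushright(61): [61]
popleft(): []
pushleft(92): [92]
popright(): []
pushright(72): [72]
pushright(41): [72, 41]
pushright(69): [72, 41, 69]
popright(): [72, 41]
pushright(24): [72, 41, 24]
pushright(77): [72, 41, 24, 77]
pushright(17): [72, 41, 24, 77, 17]
pushright(83): [72, 41, 24, 77, 17, 83]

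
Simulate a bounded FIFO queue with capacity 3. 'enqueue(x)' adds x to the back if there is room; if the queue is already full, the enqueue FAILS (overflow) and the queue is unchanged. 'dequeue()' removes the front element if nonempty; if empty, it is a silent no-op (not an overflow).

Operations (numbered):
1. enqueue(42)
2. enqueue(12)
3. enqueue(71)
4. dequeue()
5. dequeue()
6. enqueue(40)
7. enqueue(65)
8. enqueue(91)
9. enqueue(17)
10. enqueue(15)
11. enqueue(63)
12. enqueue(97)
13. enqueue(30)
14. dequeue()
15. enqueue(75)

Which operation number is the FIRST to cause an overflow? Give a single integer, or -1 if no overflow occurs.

1. enqueue(42): size=1
2. enqueue(12): size=2
3. enqueue(71): size=3
4. dequeue(): size=2
5. dequeue(): size=1
6. enqueue(40): size=2
7. enqueue(65): size=3
8. enqueue(91): size=3=cap → OVERFLOW (fail)
9. enqueue(17): size=3=cap → OVERFLOW (fail)
10. enqueue(15): size=3=cap → OVERFLOW (fail)
11. enqueue(63): size=3=cap → OVERFLOW (fail)
12. enqueue(97): size=3=cap → OVERFLOW (fail)
13. enqueue(30): size=3=cap → OVERFLOW (fail)
14. dequeue(): size=2
15. enqueue(75): size=3

Answer: 8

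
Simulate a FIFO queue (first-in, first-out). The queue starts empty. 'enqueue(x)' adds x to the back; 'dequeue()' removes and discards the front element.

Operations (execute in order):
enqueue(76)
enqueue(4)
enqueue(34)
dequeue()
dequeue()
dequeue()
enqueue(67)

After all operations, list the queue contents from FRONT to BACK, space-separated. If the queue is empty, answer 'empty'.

Answer: 67

Derivation:
enqueue(76): [76]
enqueue(4): [76, 4]
enqueue(34): [76, 4, 34]
dequeue(): [4, 34]
dequeue(): [34]
dequeue(): []
enqueue(67): [67]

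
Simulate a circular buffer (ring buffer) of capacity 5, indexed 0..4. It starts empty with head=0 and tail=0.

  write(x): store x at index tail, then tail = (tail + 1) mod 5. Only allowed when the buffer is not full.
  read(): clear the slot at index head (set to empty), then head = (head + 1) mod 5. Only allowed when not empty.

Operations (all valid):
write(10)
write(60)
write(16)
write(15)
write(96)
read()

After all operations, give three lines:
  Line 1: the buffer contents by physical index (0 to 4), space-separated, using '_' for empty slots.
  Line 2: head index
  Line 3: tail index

write(10): buf=[10 _ _ _ _], head=0, tail=1, size=1
write(60): buf=[10 60 _ _ _], head=0, tail=2, size=2
write(16): buf=[10 60 16 _ _], head=0, tail=3, size=3
write(15): buf=[10 60 16 15 _], head=0, tail=4, size=4
write(96): buf=[10 60 16 15 96], head=0, tail=0, size=5
read(): buf=[_ 60 16 15 96], head=1, tail=0, size=4

Answer: _ 60 16 15 96
1
0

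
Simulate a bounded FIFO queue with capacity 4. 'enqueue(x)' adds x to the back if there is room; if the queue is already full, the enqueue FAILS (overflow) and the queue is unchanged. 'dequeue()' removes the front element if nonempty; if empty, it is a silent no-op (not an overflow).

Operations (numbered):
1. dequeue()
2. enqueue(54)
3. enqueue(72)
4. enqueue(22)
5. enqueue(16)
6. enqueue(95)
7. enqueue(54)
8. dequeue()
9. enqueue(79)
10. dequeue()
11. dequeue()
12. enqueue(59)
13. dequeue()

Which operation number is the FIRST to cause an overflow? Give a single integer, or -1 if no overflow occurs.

1. dequeue(): empty, no-op, size=0
2. enqueue(54): size=1
3. enqueue(72): size=2
4. enqueue(22): size=3
5. enqueue(16): size=4
6. enqueue(95): size=4=cap → OVERFLOW (fail)
7. enqueue(54): size=4=cap → OVERFLOW (fail)
8. dequeue(): size=3
9. enqueue(79): size=4
10. dequeue(): size=3
11. dequeue(): size=2
12. enqueue(59): size=3
13. dequeue(): size=2

Answer: 6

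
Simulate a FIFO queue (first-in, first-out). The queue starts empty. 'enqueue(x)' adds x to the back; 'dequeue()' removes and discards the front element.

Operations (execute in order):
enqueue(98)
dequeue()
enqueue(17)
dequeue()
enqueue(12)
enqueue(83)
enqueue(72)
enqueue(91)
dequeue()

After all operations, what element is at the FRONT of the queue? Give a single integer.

Answer: 83

Derivation:
enqueue(98): queue = [98]
dequeue(): queue = []
enqueue(17): queue = [17]
dequeue(): queue = []
enqueue(12): queue = [12]
enqueue(83): queue = [12, 83]
enqueue(72): queue = [12, 83, 72]
enqueue(91): queue = [12, 83, 72, 91]
dequeue(): queue = [83, 72, 91]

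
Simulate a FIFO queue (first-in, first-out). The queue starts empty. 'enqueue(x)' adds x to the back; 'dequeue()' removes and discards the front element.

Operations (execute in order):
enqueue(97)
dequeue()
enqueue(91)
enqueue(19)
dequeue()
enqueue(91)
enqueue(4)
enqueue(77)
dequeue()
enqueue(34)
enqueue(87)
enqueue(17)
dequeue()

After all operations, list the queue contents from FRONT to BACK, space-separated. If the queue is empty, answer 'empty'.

Answer: 4 77 34 87 17

Derivation:
enqueue(97): [97]
dequeue(): []
enqueue(91): [91]
enqueue(19): [91, 19]
dequeue(): [19]
enqueue(91): [19, 91]
enqueue(4): [19, 91, 4]
enqueue(77): [19, 91, 4, 77]
dequeue(): [91, 4, 77]
enqueue(34): [91, 4, 77, 34]
enqueue(87): [91, 4, 77, 34, 87]
enqueue(17): [91, 4, 77, 34, 87, 17]
dequeue(): [4, 77, 34, 87, 17]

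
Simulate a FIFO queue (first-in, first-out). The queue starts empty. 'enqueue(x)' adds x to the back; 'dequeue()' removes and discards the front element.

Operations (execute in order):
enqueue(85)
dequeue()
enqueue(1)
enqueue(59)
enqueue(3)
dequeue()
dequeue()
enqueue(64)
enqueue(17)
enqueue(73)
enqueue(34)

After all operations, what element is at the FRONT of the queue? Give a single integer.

enqueue(85): queue = [85]
dequeue(): queue = []
enqueue(1): queue = [1]
enqueue(59): queue = [1, 59]
enqueue(3): queue = [1, 59, 3]
dequeue(): queue = [59, 3]
dequeue(): queue = [3]
enqueue(64): queue = [3, 64]
enqueue(17): queue = [3, 64, 17]
enqueue(73): queue = [3, 64, 17, 73]
enqueue(34): queue = [3, 64, 17, 73, 34]

Answer: 3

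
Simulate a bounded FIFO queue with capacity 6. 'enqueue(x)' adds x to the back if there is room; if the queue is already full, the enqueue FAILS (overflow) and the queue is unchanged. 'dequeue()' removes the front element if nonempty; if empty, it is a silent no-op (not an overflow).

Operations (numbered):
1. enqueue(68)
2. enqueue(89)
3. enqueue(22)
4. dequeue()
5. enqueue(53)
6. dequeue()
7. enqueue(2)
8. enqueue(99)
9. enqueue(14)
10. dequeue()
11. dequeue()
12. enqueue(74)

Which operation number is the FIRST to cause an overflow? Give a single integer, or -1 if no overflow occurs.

Answer: -1

Derivation:
1. enqueue(68): size=1
2. enqueue(89): size=2
3. enqueue(22): size=3
4. dequeue(): size=2
5. enqueue(53): size=3
6. dequeue(): size=2
7. enqueue(2): size=3
8. enqueue(99): size=4
9. enqueue(14): size=5
10. dequeue(): size=4
11. dequeue(): size=3
12. enqueue(74): size=4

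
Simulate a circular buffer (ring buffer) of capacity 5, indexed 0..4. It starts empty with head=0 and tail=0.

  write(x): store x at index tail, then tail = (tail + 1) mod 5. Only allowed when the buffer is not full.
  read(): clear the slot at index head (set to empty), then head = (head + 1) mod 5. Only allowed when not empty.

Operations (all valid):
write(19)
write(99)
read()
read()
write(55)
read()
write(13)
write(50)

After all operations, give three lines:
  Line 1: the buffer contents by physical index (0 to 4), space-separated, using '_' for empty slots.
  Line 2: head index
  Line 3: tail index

write(19): buf=[19 _ _ _ _], head=0, tail=1, size=1
write(99): buf=[19 99 _ _ _], head=0, tail=2, size=2
read(): buf=[_ 99 _ _ _], head=1, tail=2, size=1
read(): buf=[_ _ _ _ _], head=2, tail=2, size=0
write(55): buf=[_ _ 55 _ _], head=2, tail=3, size=1
read(): buf=[_ _ _ _ _], head=3, tail=3, size=0
write(13): buf=[_ _ _ 13 _], head=3, tail=4, size=1
write(50): buf=[_ _ _ 13 50], head=3, tail=0, size=2

Answer: _ _ _ 13 50
3
0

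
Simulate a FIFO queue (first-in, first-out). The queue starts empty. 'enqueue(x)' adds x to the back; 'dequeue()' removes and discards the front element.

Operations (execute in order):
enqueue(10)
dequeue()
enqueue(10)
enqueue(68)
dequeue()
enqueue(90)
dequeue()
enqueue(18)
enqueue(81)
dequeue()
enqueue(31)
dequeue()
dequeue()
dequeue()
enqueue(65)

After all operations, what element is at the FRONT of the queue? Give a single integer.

enqueue(10): queue = [10]
dequeue(): queue = []
enqueue(10): queue = [10]
enqueue(68): queue = [10, 68]
dequeue(): queue = [68]
enqueue(90): queue = [68, 90]
dequeue(): queue = [90]
enqueue(18): queue = [90, 18]
enqueue(81): queue = [90, 18, 81]
dequeue(): queue = [18, 81]
enqueue(31): queue = [18, 81, 31]
dequeue(): queue = [81, 31]
dequeue(): queue = [31]
dequeue(): queue = []
enqueue(65): queue = [65]

Answer: 65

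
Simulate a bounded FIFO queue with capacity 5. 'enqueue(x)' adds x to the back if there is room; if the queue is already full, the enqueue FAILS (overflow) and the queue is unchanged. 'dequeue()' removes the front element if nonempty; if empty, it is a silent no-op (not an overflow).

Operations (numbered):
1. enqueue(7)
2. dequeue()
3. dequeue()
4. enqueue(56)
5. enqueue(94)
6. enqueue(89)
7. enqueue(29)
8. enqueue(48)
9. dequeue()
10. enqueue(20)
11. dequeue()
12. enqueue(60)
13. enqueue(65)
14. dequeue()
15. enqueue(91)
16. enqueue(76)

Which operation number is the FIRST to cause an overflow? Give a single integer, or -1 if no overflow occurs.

1. enqueue(7): size=1
2. dequeue(): size=0
3. dequeue(): empty, no-op, size=0
4. enqueue(56): size=1
5. enqueue(94): size=2
6. enqueue(89): size=3
7. enqueue(29): size=4
8. enqueue(48): size=5
9. dequeue(): size=4
10. enqueue(20): size=5
11. dequeue(): size=4
12. enqueue(60): size=5
13. enqueue(65): size=5=cap → OVERFLOW (fail)
14. dequeue(): size=4
15. enqueue(91): size=5
16. enqueue(76): size=5=cap → OVERFLOW (fail)

Answer: 13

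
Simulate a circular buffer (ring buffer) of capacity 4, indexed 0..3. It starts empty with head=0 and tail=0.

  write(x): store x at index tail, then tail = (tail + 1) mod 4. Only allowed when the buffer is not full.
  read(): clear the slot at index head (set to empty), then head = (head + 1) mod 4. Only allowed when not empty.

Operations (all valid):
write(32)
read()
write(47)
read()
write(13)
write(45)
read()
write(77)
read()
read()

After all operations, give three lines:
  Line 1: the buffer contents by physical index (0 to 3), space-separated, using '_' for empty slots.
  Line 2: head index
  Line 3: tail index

Answer: _ _ _ _
1
1

Derivation:
write(32): buf=[32 _ _ _], head=0, tail=1, size=1
read(): buf=[_ _ _ _], head=1, tail=1, size=0
write(47): buf=[_ 47 _ _], head=1, tail=2, size=1
read(): buf=[_ _ _ _], head=2, tail=2, size=0
write(13): buf=[_ _ 13 _], head=2, tail=3, size=1
write(45): buf=[_ _ 13 45], head=2, tail=0, size=2
read(): buf=[_ _ _ 45], head=3, tail=0, size=1
write(77): buf=[77 _ _ 45], head=3, tail=1, size=2
read(): buf=[77 _ _ _], head=0, tail=1, size=1
read(): buf=[_ _ _ _], head=1, tail=1, size=0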